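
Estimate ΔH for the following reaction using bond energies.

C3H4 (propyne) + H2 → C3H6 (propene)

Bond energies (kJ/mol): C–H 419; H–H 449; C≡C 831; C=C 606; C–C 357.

ΔH ≈ −164 kJ

Bonds broken (reactants):
  C≡C: 1 × 831 = 831
  C–C: 1 × 357 = 357
  C–H: 4 × 419 = 1676
  H–H: 1 × 449 = 449
  Σ(broken) = 3313 kJ
Bonds formed (products):
  C–C: 1 × 357 = 357
  C–H: 6 × 419 = 2514
  C=C: 1 × 606 = 606
  Σ(formed) = 3477 kJ
ΔH = Σ(broken) − Σ(formed) = 3313 − 3477 = −164 kJ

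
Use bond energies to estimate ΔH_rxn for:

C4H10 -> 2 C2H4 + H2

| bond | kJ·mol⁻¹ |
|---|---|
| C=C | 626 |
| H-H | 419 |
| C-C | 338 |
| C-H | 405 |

Bonds broken (reactants):
  C-C: 3 × 338 = 1014
  C-H: 10 × 405 = 4050
  Σ(broken) = 5064 kJ
Bonds formed (products):
  C-H: 8 × 405 = 3240
  C=C: 2 × 626 = 1252
  H-H: 1 × 419 = 419
  Σ(formed) = 4911 kJ
ΔH = Σ(broken) − Σ(formed) = 5064 − 4911 = +153 kJ

ΔH ≈ +153 kJ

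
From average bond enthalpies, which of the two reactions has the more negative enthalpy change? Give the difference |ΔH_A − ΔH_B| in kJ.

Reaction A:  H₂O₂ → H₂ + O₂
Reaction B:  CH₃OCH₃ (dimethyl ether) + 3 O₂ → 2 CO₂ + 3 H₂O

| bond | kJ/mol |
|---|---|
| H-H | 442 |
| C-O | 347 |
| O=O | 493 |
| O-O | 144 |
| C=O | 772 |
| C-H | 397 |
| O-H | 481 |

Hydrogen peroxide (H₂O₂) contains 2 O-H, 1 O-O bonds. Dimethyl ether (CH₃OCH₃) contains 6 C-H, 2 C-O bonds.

Reaction A:
  Bonds broken (reactants):
    O-H: 2 × 481 = 962
    O-O: 1 × 144 = 144
    Σ(broken) = 1106 kJ
  Bonds formed (products):
    H-H: 1 × 442 = 442
    O=O: 1 × 493 = 493
    Σ(formed) = 935 kJ
  ΔH_A = 1106 − 935 = +171 kJ
Reaction B:
  Bonds broken (reactants):
    C-H: 6 × 397 = 2382
    C-O: 2 × 347 = 694
    O=O: 3 × 493 = 1479
    Σ(broken) = 4555 kJ
  Bonds formed (products):
    C=O: 4 × 772 = 3088
    O-H: 6 × 481 = 2886
    Σ(formed) = 5974 kJ
  ΔH_B = 4555 − 5974 = −1419 kJ
ΔH_A − ΔH_B = +1590 kJ, so reaction B has the more negative ΔH; |ΔH_A − ΔH_B| = 1590 kJ.

Reaction B, by 1590 kJ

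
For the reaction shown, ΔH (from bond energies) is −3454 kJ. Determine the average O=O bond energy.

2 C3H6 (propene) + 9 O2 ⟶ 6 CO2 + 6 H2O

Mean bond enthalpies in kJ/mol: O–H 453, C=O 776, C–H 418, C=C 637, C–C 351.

Let D be the O=O bond energy.
Σ(broken) = 2×351 + 12×418 + 2×637 + 9×D = 6992 + 9D
Σ(formed) = 12×776 + 12×453 = 14748
ΔH = Σ(broken) − Σ(formed) = (6992 + 9D) − (14748) = −7756 + 9D
Setting this equal to −3454 kJ gives 9D = 4302, so D = 478 kJ/mol.

D(O=O) ≈ 478 kJ/mol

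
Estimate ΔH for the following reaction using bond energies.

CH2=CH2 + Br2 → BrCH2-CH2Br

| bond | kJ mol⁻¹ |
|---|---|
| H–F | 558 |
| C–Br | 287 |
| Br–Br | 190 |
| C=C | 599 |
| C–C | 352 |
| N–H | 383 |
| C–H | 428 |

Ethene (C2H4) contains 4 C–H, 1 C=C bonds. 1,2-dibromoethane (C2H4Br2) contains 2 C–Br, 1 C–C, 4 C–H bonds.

ΔH ≈ −137 kJ

Bonds broken (reactants):
  Br–Br: 1 × 190 = 190
  C–H: 4 × 428 = 1712
  C=C: 1 × 599 = 599
  Σ(broken) = 2501 kJ
Bonds formed (products):
  C–Br: 2 × 287 = 574
  C–C: 1 × 352 = 352
  C–H: 4 × 428 = 1712
  Σ(formed) = 2638 kJ
ΔH = Σ(broken) − Σ(formed) = 2501 − 2638 = −137 kJ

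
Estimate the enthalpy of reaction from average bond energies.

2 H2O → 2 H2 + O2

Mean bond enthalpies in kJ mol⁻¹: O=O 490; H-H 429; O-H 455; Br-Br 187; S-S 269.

ΔH ≈ +472 kJ

Bonds broken (reactants):
  O-H: 4 × 455 = 1820
  Σ(broken) = 1820 kJ
Bonds formed (products):
  H-H: 2 × 429 = 858
  O=O: 1 × 490 = 490
  Σ(formed) = 1348 kJ
ΔH = Σ(broken) − Σ(formed) = 1820 − 1348 = +472 kJ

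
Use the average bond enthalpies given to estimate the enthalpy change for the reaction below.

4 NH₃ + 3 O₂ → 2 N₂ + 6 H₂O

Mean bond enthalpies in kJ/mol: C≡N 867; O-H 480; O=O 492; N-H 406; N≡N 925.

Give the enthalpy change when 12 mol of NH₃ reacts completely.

Bonds broken (reactants):
  N-H: 12 × 406 = 4872
  O=O: 3 × 492 = 1476
  Σ(broken) = 6348 kJ
Bonds formed (products):
  N≡N: 2 × 925 = 1850
  O-H: 12 × 480 = 5760
  Σ(formed) = 7610 kJ
ΔH = Σ(broken) − Σ(formed) = 6348 − 7610 = −1262 kJ
For 3× the reaction as written: 3 × (−1262) = −3786 kJ

ΔH = −3786 kJ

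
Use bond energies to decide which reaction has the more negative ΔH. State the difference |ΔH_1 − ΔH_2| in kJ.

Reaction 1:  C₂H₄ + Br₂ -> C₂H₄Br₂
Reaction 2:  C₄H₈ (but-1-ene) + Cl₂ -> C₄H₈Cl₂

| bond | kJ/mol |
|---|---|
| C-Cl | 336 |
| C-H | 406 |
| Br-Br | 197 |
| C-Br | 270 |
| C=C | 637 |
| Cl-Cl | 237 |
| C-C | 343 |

Reaction 1:
  Bonds broken (reactants):
    Br-Br: 1 × 197 = 197
    C-H: 4 × 406 = 1624
    C=C: 1 × 637 = 637
    Σ(broken) = 2458 kJ
  Bonds formed (products):
    C-Br: 2 × 270 = 540
    C-C: 1 × 343 = 343
    C-H: 4 × 406 = 1624
    Σ(formed) = 2507 kJ
  ΔH_1 = 2458 − 2507 = −49 kJ
Reaction 2:
  Bonds broken (reactants):
    C-C: 2 × 343 = 686
    C-H: 8 × 406 = 3248
    C=C: 1 × 637 = 637
    Cl-Cl: 1 × 237 = 237
    Σ(broken) = 4808 kJ
  Bonds formed (products):
    C-C: 3 × 343 = 1029
    C-Cl: 2 × 336 = 672
    C-H: 8 × 406 = 3248
    Σ(formed) = 4949 kJ
  ΔH_2 = 4808 − 4949 = −141 kJ
ΔH_1 − ΔH_2 = +92 kJ, so reaction 2 has the more negative ΔH; |ΔH_1 − ΔH_2| = 92 kJ.

Reaction 2, by 92 kJ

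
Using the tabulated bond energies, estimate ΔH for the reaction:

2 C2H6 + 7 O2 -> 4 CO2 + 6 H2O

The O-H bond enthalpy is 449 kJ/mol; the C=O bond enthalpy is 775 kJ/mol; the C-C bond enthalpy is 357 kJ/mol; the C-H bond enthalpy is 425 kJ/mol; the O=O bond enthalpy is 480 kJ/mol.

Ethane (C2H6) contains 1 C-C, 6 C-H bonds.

ΔH ≈ −2414 kJ

Bonds broken (reactants):
  C-C: 2 × 357 = 714
  C-H: 12 × 425 = 5100
  O=O: 7 × 480 = 3360
  Σ(broken) = 9174 kJ
Bonds formed (products):
  C=O: 8 × 775 = 6200
  O-H: 12 × 449 = 5388
  Σ(formed) = 11588 kJ
ΔH = Σ(broken) − Σ(formed) = 9174 − 11588 = −2414 kJ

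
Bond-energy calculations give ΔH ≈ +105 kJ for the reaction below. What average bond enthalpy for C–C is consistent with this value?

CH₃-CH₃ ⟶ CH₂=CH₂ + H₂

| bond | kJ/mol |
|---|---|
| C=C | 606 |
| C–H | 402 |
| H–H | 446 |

D(C–C) ≈ 353 kJ/mol

Let D be the C–C bond energy.
Σ(broken) = 1×D + 6×402 = 2412 + D
Σ(formed) = 4×402 + 1×606 + 1×446 = 2660
ΔH = Σ(broken) − Σ(formed) = (2412 + D) − (2660) = −248 + D
Setting this equal to +105 kJ gives D = 353 kJ/mol.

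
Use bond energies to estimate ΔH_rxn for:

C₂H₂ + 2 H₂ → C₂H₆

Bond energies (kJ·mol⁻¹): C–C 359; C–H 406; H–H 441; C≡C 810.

Bonds broken (reactants):
  C≡C: 1 × 810 = 810
  C–H: 2 × 406 = 812
  H–H: 2 × 441 = 882
  Σ(broken) = 2504 kJ
Bonds formed (products):
  C–C: 1 × 359 = 359
  C–H: 6 × 406 = 2436
  Σ(formed) = 2795 kJ
ΔH = Σ(broken) − Σ(formed) = 2504 − 2795 = −291 kJ

ΔH ≈ −291 kJ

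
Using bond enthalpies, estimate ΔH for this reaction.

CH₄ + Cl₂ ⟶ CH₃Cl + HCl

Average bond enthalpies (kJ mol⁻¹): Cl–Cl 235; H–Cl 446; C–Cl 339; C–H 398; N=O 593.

ΔH ≈ −152 kJ

Bonds broken (reactants):
  C–H: 4 × 398 = 1592
  Cl–Cl: 1 × 235 = 235
  Σ(broken) = 1827 kJ
Bonds formed (products):
  C–Cl: 1 × 339 = 339
  C–H: 3 × 398 = 1194
  H–Cl: 1 × 446 = 446
  Σ(formed) = 1979 kJ
ΔH = Σ(broken) − Σ(formed) = 1827 − 1979 = −152 kJ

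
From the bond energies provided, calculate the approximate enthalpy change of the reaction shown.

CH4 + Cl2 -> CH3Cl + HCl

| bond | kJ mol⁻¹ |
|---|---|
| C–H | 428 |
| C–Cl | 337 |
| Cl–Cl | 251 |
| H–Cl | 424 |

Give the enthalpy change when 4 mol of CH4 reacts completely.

ΔH = −328 kJ

Bonds broken (reactants):
  C–H: 4 × 428 = 1712
  Cl–Cl: 1 × 251 = 251
  Σ(broken) = 1963 kJ
Bonds formed (products):
  C–Cl: 1 × 337 = 337
  C–H: 3 × 428 = 1284
  H–Cl: 1 × 424 = 424
  Σ(formed) = 2045 kJ
ΔH = Σ(broken) − Σ(formed) = 1963 − 2045 = −82 kJ
For 4× the reaction as written: 4 × (−82) = −328 kJ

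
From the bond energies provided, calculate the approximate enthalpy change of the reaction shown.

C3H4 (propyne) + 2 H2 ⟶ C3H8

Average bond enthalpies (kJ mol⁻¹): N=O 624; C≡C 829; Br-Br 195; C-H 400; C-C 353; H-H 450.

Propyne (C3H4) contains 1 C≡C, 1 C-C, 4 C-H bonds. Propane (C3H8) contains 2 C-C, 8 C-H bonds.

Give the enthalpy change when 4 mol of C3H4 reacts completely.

Bonds broken (reactants):
  C≡C: 1 × 829 = 829
  C-C: 1 × 353 = 353
  C-H: 4 × 400 = 1600
  H-H: 2 × 450 = 900
  Σ(broken) = 3682 kJ
Bonds formed (products):
  C-C: 2 × 353 = 706
  C-H: 8 × 400 = 3200
  Σ(formed) = 3906 kJ
ΔH = Σ(broken) − Σ(formed) = 3682 − 3906 = −224 kJ
For 4× the reaction as written: 4 × (−224) = −896 kJ

ΔH = −896 kJ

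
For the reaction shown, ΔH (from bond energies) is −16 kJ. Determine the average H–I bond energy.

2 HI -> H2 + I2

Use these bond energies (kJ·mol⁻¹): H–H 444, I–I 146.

D(H–I) ≈ 287 kJ/mol

Let D be the H–I bond energy.
Σ(broken) = 2×D = 2D
Σ(formed) = 1×444 + 1×146 = 590
ΔH = Σ(broken) − Σ(formed) = (2D) − (590) = −590 + 2D
Setting this equal to −16 kJ gives 2D = 574, so D = 287 kJ/mol.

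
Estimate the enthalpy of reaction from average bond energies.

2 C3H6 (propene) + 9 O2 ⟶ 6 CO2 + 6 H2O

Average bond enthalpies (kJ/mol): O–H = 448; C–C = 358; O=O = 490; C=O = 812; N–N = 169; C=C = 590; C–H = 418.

ΔH ≈ −3798 kJ

Bonds broken (reactants):
  C–C: 2 × 358 = 716
  C–H: 12 × 418 = 5016
  C=C: 2 × 590 = 1180
  O=O: 9 × 490 = 4410
  Σ(broken) = 11322 kJ
Bonds formed (products):
  C=O: 12 × 812 = 9744
  O–H: 12 × 448 = 5376
  Σ(formed) = 15120 kJ
ΔH = Σ(broken) − Σ(formed) = 11322 − 15120 = −3798 kJ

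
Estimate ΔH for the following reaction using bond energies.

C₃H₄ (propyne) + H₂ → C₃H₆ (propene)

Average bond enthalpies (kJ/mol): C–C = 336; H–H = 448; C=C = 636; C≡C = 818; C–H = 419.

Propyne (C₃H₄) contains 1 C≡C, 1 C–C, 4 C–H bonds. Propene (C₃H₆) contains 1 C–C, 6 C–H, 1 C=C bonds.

ΔH ≈ −208 kJ

Bonds broken (reactants):
  C≡C: 1 × 818 = 818
  C–C: 1 × 336 = 336
  C–H: 4 × 419 = 1676
  H–H: 1 × 448 = 448
  Σ(broken) = 3278 kJ
Bonds formed (products):
  C–C: 1 × 336 = 336
  C–H: 6 × 419 = 2514
  C=C: 1 × 636 = 636
  Σ(formed) = 3486 kJ
ΔH = Σ(broken) − Σ(formed) = 3278 − 3486 = −208 kJ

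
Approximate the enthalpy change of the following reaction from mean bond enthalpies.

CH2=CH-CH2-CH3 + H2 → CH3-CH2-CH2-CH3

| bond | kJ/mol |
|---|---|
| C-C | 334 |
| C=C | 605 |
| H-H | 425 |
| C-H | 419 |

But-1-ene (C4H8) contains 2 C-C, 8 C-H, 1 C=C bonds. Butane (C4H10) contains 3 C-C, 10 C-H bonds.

ΔH ≈ −142 kJ

Bonds broken (reactants):
  C-C: 2 × 334 = 668
  C-H: 8 × 419 = 3352
  C=C: 1 × 605 = 605
  H-H: 1 × 425 = 425
  Σ(broken) = 5050 kJ
Bonds formed (products):
  C-C: 3 × 334 = 1002
  C-H: 10 × 419 = 4190
  Σ(formed) = 5192 kJ
ΔH = Σ(broken) − Σ(formed) = 5050 − 5192 = −142 kJ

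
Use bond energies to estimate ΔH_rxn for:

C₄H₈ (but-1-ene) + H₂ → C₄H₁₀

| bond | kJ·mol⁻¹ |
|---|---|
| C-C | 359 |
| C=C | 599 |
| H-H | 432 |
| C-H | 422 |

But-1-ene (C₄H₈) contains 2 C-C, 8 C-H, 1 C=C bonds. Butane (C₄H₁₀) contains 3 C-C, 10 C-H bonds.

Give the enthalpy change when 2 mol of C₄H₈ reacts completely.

ΔH = −344 kJ

Bonds broken (reactants):
  C-C: 2 × 359 = 718
  C-H: 8 × 422 = 3376
  C=C: 1 × 599 = 599
  H-H: 1 × 432 = 432
  Σ(broken) = 5125 kJ
Bonds formed (products):
  C-C: 3 × 359 = 1077
  C-H: 10 × 422 = 4220
  Σ(formed) = 5297 kJ
ΔH = Σ(broken) − Σ(formed) = 5125 − 5297 = −172 kJ
For 2× the reaction as written: 2 × (−172) = −344 kJ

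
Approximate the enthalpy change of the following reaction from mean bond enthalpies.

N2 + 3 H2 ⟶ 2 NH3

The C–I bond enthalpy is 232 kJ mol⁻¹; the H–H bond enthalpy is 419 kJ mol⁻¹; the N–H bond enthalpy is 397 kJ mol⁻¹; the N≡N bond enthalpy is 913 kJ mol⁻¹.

Bonds broken (reactants):
  H–H: 3 × 419 = 1257
  N≡N: 1 × 913 = 913
  Σ(broken) = 2170 kJ
Bonds formed (products):
  N–H: 6 × 397 = 2382
  Σ(formed) = 2382 kJ
ΔH = Σ(broken) − Σ(formed) = 2170 − 2382 = −212 kJ

ΔH ≈ −212 kJ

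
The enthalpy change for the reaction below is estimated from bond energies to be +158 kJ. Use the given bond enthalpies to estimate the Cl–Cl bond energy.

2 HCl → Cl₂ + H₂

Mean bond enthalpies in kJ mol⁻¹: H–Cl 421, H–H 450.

D(Cl–Cl) ≈ 234 kJ/mol

Let D be the Cl–Cl bond energy.
Σ(broken) = 2×421 = 842
Σ(formed) = 1×D + 1×450 = 450 + D
ΔH = Σ(broken) − Σ(formed) = (842) − (450 + D) = +392 − D
Setting this equal to +158 kJ gives D = 234 kJ/mol.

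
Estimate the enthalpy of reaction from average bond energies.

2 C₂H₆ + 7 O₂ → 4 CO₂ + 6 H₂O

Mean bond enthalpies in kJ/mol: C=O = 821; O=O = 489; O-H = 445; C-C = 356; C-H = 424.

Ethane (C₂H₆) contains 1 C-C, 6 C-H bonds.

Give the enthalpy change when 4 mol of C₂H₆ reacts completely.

ΔH = −5370 kJ

Bonds broken (reactants):
  C-C: 2 × 356 = 712
  C-H: 12 × 424 = 5088
  O=O: 7 × 489 = 3423
  Σ(broken) = 9223 kJ
Bonds formed (products):
  C=O: 8 × 821 = 6568
  O-H: 12 × 445 = 5340
  Σ(formed) = 11908 kJ
ΔH = Σ(broken) − Σ(formed) = 9223 − 11908 = −2685 kJ
For 2× the reaction as written: 2 × (−2685) = −5370 kJ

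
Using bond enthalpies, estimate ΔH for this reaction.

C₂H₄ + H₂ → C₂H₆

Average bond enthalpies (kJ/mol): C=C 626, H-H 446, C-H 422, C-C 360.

ΔH ≈ −132 kJ

Bonds broken (reactants):
  C-H: 4 × 422 = 1688
  C=C: 1 × 626 = 626
  H-H: 1 × 446 = 446
  Σ(broken) = 2760 kJ
Bonds formed (products):
  C-C: 1 × 360 = 360
  C-H: 6 × 422 = 2532
  Σ(formed) = 2892 kJ
ΔH = Σ(broken) − Σ(formed) = 2760 − 2892 = −132 kJ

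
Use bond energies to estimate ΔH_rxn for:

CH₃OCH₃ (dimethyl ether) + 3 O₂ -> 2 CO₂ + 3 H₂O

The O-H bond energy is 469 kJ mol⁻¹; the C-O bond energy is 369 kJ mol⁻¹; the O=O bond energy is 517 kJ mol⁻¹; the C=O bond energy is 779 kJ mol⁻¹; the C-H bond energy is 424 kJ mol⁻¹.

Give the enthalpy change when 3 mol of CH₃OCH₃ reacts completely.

Bonds broken (reactants):
  C-H: 6 × 424 = 2544
  C-O: 2 × 369 = 738
  O=O: 3 × 517 = 1551
  Σ(broken) = 4833 kJ
Bonds formed (products):
  C=O: 4 × 779 = 3116
  O-H: 6 × 469 = 2814
  Σ(formed) = 5930 kJ
ΔH = Σ(broken) − Σ(formed) = 4833 − 5930 = −1097 kJ
For 3× the reaction as written: 3 × (−1097) = −3291 kJ

ΔH = −3291 kJ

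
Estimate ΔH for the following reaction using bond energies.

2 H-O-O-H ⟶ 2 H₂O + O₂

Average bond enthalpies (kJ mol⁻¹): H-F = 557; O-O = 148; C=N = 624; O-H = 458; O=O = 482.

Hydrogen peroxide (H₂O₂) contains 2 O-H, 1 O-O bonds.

ΔH ≈ −186 kJ

Bonds broken (reactants):
  O-H: 4 × 458 = 1832
  O-O: 2 × 148 = 296
  Σ(broken) = 2128 kJ
Bonds formed (products):
  O-H: 4 × 458 = 1832
  O=O: 1 × 482 = 482
  Σ(formed) = 2314 kJ
ΔH = Σ(broken) − Σ(formed) = 2128 − 2314 = −186 kJ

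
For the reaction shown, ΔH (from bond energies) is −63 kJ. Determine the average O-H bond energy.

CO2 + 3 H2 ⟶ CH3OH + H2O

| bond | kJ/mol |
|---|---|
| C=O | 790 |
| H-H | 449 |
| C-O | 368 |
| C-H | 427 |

Let D be the O-H bond energy.
Σ(broken) = 2×790 + 3×449 = 2927
Σ(formed) = 3×427 + 1×368 + 3×D = 1649 + 3D
ΔH = Σ(broken) − Σ(formed) = (2927) − (1649 + 3D) = +1278 − 3D
Setting this equal to −63 kJ gives 3D = 1341, so D = 447 kJ/mol.

D(O-H) ≈ 447 kJ/mol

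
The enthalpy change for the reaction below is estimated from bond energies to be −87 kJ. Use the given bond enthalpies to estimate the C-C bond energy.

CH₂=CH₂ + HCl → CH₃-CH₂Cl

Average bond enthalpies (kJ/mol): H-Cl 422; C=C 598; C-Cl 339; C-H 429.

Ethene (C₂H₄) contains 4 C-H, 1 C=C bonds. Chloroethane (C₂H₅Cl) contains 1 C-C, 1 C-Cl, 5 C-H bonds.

Let D be the C-C bond energy.
Σ(broken) = 4×429 + 1×598 + 1×422 = 2736
Σ(formed) = 1×D + 1×339 + 5×429 = 2484 + D
ΔH = Σ(broken) − Σ(formed) = (2736) − (2484 + D) = +252 − D
Setting this equal to −87 kJ gives D = 339 kJ/mol.

D(C-C) ≈ 339 kJ/mol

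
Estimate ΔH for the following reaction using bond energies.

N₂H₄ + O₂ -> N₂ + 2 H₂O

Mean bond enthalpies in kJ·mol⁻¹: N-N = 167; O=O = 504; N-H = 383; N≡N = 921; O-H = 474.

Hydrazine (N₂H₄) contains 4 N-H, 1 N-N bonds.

ΔH ≈ −614 kJ

Bonds broken (reactants):
  N-H: 4 × 383 = 1532
  N-N: 1 × 167 = 167
  O=O: 1 × 504 = 504
  Σ(broken) = 2203 kJ
Bonds formed (products):
  N≡N: 1 × 921 = 921
  O-H: 4 × 474 = 1896
  Σ(formed) = 2817 kJ
ΔH = Σ(broken) − Σ(formed) = 2203 − 2817 = −614 kJ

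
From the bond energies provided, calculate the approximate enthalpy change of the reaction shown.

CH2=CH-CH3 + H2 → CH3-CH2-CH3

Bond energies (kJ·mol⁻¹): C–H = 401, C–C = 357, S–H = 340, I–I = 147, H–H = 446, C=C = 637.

Bonds broken (reactants):
  C–C: 1 × 357 = 357
  C–H: 6 × 401 = 2406
  C=C: 1 × 637 = 637
  H–H: 1 × 446 = 446
  Σ(broken) = 3846 kJ
Bonds formed (products):
  C–C: 2 × 357 = 714
  C–H: 8 × 401 = 3208
  Σ(formed) = 3922 kJ
ΔH = Σ(broken) − Σ(formed) = 3846 − 3922 = −76 kJ

ΔH ≈ −76 kJ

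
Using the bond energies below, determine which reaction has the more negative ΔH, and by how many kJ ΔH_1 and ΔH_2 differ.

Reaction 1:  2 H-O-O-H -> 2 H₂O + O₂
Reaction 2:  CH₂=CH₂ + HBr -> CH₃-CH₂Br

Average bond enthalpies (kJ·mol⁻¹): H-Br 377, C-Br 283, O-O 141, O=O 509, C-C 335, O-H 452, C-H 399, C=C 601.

Reaction 1:
  Bonds broken (reactants):
    O-H: 4 × 452 = 1808
    O-O: 2 × 141 = 282
    Σ(broken) = 2090 kJ
  Bonds formed (products):
    O-H: 4 × 452 = 1808
    O=O: 1 × 509 = 509
    Σ(formed) = 2317 kJ
  ΔH_1 = 2090 − 2317 = −227 kJ
Reaction 2:
  Bonds broken (reactants):
    C-H: 4 × 399 = 1596
    C=C: 1 × 601 = 601
    H-Br: 1 × 377 = 377
    Σ(broken) = 2574 kJ
  Bonds formed (products):
    C-Br: 1 × 283 = 283
    C-C: 1 × 335 = 335
    C-H: 5 × 399 = 1995
    Σ(formed) = 2613 kJ
  ΔH_2 = 2574 − 2613 = −39 kJ
ΔH_1 − ΔH_2 = −188 kJ, so reaction 1 has the more negative ΔH; |ΔH_1 − ΔH_2| = 188 kJ.

Reaction 1, by 188 kJ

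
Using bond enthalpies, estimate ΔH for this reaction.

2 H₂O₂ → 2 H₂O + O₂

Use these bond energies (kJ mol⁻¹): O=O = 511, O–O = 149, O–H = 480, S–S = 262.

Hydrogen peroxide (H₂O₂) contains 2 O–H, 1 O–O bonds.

Bonds broken (reactants):
  O–H: 4 × 480 = 1920
  O–O: 2 × 149 = 298
  Σ(broken) = 2218 kJ
Bonds formed (products):
  O–H: 4 × 480 = 1920
  O=O: 1 × 511 = 511
  Σ(formed) = 2431 kJ
ΔH = Σ(broken) − Σ(formed) = 2218 − 2431 = −213 kJ

ΔH ≈ −213 kJ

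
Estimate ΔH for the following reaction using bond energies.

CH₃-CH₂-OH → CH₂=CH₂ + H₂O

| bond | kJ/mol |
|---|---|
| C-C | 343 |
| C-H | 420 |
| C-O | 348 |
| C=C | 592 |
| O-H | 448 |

ΔH ≈ +71 kJ

Bonds broken (reactants):
  C-C: 1 × 343 = 343
  C-H: 5 × 420 = 2100
  C-O: 1 × 348 = 348
  O-H: 1 × 448 = 448
  Σ(broken) = 3239 kJ
Bonds formed (products):
  C-H: 4 × 420 = 1680
  C=C: 1 × 592 = 592
  O-H: 2 × 448 = 896
  Σ(formed) = 3168 kJ
ΔH = Σ(broken) − Σ(formed) = 3239 − 3168 = +71 kJ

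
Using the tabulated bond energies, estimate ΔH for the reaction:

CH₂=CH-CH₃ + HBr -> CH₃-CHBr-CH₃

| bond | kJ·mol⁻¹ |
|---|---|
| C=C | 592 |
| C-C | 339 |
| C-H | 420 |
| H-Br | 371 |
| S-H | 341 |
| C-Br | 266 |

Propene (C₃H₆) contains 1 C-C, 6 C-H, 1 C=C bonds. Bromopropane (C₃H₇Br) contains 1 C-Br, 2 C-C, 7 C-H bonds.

ΔH ≈ −62 kJ

Bonds broken (reactants):
  C-C: 1 × 339 = 339
  C-H: 6 × 420 = 2520
  C=C: 1 × 592 = 592
  H-Br: 1 × 371 = 371
  Σ(broken) = 3822 kJ
Bonds formed (products):
  C-Br: 1 × 266 = 266
  C-C: 2 × 339 = 678
  C-H: 7 × 420 = 2940
  Σ(formed) = 3884 kJ
ΔH = Σ(broken) − Σ(formed) = 3822 − 3884 = −62 kJ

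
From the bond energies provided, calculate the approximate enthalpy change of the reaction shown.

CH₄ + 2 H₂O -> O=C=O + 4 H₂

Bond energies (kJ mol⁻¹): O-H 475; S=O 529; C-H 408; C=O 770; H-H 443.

Bonds broken (reactants):
  C-H: 4 × 408 = 1632
  O-H: 4 × 475 = 1900
  Σ(broken) = 3532 kJ
Bonds formed (products):
  C=O: 2 × 770 = 1540
  H-H: 4 × 443 = 1772
  Σ(formed) = 3312 kJ
ΔH = Σ(broken) − Σ(formed) = 3532 − 3312 = +220 kJ

ΔH ≈ +220 kJ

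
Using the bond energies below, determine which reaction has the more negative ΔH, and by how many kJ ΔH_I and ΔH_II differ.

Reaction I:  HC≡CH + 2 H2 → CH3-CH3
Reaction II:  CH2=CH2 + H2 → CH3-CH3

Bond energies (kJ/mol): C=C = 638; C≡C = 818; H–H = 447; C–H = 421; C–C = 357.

Reaction I, by 215 kJ

Reaction I:
  Bonds broken (reactants):
    C≡C: 1 × 818 = 818
    C–H: 2 × 421 = 842
    H–H: 2 × 447 = 894
    Σ(broken) = 2554 kJ
  Bonds formed (products):
    C–C: 1 × 357 = 357
    C–H: 6 × 421 = 2526
    Σ(formed) = 2883 kJ
  ΔH_I = 2554 − 2883 = −329 kJ
Reaction II:
  Bonds broken (reactants):
    C–H: 4 × 421 = 1684
    C=C: 1 × 638 = 638
    H–H: 1 × 447 = 447
    Σ(broken) = 2769 kJ
  Bonds formed (products):
    C–C: 1 × 357 = 357
    C–H: 6 × 421 = 2526
    Σ(formed) = 2883 kJ
  ΔH_II = 2769 − 2883 = −114 kJ
ΔH_I − ΔH_II = −215 kJ, so reaction I has the more negative ΔH; |ΔH_I − ΔH_II| = 215 kJ.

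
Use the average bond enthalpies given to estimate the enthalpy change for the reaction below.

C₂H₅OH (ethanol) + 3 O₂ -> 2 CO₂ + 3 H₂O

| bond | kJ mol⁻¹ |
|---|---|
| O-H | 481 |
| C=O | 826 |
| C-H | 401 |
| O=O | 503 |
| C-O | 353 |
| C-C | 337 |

Bonds broken (reactants):
  C-C: 1 × 337 = 337
  C-H: 5 × 401 = 2005
  C-O: 1 × 353 = 353
  O-H: 1 × 481 = 481
  O=O: 3 × 503 = 1509
  Σ(broken) = 4685 kJ
Bonds formed (products):
  C=O: 4 × 826 = 3304
  O-H: 6 × 481 = 2886
  Σ(formed) = 6190 kJ
ΔH = Σ(broken) − Σ(formed) = 4685 − 6190 = −1505 kJ

ΔH ≈ −1505 kJ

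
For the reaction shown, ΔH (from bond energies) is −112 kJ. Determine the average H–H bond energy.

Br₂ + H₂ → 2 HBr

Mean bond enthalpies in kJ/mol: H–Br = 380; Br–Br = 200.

Let D be the H–H bond energy.
Σ(broken) = 1×200 + 1×D = 200 + D
Σ(formed) = 2×380 = 760
ΔH = Σ(broken) − Σ(formed) = (200 + D) − (760) = −560 + D
Setting this equal to −112 kJ gives D = 448 kJ/mol.

D(H–H) ≈ 448 kJ/mol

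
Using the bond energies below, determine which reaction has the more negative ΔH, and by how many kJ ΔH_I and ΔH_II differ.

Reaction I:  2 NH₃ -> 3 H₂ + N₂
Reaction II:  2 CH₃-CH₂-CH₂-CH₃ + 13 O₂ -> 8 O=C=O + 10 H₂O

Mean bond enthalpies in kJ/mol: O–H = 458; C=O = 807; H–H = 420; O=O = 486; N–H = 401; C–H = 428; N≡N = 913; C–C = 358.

Reaction I:
  Bonds broken (reactants):
    N–H: 6 × 401 = 2406
    Σ(broken) = 2406 kJ
  Bonds formed (products):
    H–H: 3 × 420 = 1260
    N≡N: 1 × 913 = 913
    Σ(formed) = 2173 kJ
  ΔH_I = 2406 − 2173 = +233 kJ
Reaction II:
  Bonds broken (reactants):
    C–C: 6 × 358 = 2148
    C–H: 20 × 428 = 8560
    O=O: 13 × 486 = 6318
    Σ(broken) = 17026 kJ
  Bonds formed (products):
    C=O: 16 × 807 = 12912
    O–H: 20 × 458 = 9160
    Σ(formed) = 22072 kJ
  ΔH_II = 17026 − 22072 = −5046 kJ
ΔH_I − ΔH_II = +5279 kJ, so reaction II has the more negative ΔH; |ΔH_I − ΔH_II| = 5279 kJ.

Reaction II, by 5279 kJ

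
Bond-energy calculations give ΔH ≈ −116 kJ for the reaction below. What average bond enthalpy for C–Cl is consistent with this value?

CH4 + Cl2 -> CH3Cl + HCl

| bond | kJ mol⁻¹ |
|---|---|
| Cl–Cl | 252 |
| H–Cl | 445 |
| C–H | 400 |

D(C–Cl) ≈ 323 kJ/mol

Let D be the C–Cl bond energy.
Σ(broken) = 4×400 + 1×252 = 1852
Σ(formed) = 1×D + 3×400 + 1×445 = 1645 + D
ΔH = Σ(broken) − Σ(formed) = (1852) − (1645 + D) = +207 − D
Setting this equal to −116 kJ gives D = 323 kJ/mol.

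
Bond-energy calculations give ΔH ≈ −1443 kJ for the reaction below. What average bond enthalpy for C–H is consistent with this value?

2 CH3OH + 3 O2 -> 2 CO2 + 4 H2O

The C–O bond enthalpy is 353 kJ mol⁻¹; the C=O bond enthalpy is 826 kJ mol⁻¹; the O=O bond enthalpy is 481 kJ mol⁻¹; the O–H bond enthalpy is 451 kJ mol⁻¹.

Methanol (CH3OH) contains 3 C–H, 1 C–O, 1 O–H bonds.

D(C–H) ≈ 403 kJ/mol

Let D be the C–H bond energy.
Σ(broken) = 6×D + 2×353 + 2×451 + 3×481 = 3051 + 6D
Σ(formed) = 4×826 + 8×451 = 6912
ΔH = Σ(broken) − Σ(formed) = (3051 + 6D) − (6912) = −3861 + 6D
Setting this equal to −1443 kJ gives 6D = 2418, so D = 403 kJ/mol.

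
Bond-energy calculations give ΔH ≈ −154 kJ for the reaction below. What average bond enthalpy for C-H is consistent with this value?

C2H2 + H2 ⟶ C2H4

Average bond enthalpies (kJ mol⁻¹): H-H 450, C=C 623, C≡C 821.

Let D be the C-H bond energy.
Σ(broken) = 1×821 + 2×D + 1×450 = 1271 + 2D
Σ(formed) = 4×D + 1×623 = 623 + 4D
ΔH = Σ(broken) − Σ(formed) = (1271 + 2D) − (623 + 4D) = +648 − 2D
Setting this equal to −154 kJ gives 2D = 802, so D = 401 kJ/mol.

D(C-H) ≈ 401 kJ/mol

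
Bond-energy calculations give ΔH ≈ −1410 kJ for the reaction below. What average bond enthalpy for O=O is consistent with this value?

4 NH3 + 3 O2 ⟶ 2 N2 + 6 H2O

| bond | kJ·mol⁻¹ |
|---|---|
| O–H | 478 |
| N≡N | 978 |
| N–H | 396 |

D(O=O) ≈ 510 kJ/mol

Let D be the O=O bond energy.
Σ(broken) = 12×396 + 3×D = 4752 + 3D
Σ(formed) = 2×978 + 12×478 = 7692
ΔH = Σ(broken) − Σ(formed) = (4752 + 3D) − (7692) = −2940 + 3D
Setting this equal to −1410 kJ gives 3D = 1530, so D = 510 kJ/mol.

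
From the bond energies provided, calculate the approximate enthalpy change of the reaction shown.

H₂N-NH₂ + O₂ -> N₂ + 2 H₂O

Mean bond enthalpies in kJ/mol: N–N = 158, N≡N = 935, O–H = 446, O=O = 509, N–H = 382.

Bonds broken (reactants):
  N–H: 4 × 382 = 1528
  N–N: 1 × 158 = 158
  O=O: 1 × 509 = 509
  Σ(broken) = 2195 kJ
Bonds formed (products):
  N≡N: 1 × 935 = 935
  O–H: 4 × 446 = 1784
  Σ(formed) = 2719 kJ
ΔH = Σ(broken) − Σ(formed) = 2195 − 2719 = −524 kJ

ΔH ≈ −524 kJ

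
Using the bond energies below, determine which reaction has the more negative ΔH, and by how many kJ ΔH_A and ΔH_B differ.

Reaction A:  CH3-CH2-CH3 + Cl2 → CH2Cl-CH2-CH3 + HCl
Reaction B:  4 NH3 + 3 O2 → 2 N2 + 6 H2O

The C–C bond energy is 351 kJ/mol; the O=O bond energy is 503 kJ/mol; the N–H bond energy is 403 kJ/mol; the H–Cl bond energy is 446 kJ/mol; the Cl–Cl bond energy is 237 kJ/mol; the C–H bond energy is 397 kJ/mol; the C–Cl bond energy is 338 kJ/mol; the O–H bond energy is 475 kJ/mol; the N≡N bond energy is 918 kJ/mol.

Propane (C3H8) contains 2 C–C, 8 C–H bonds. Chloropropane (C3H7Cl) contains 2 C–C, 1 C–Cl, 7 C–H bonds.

Reaction B, by 1041 kJ

Reaction A:
  Bonds broken (reactants):
    C–C: 2 × 351 = 702
    C–H: 8 × 397 = 3176
    Cl–Cl: 1 × 237 = 237
    Σ(broken) = 4115 kJ
  Bonds formed (products):
    C–C: 2 × 351 = 702
    C–Cl: 1 × 338 = 338
    C–H: 7 × 397 = 2779
    H–Cl: 1 × 446 = 446
    Σ(formed) = 4265 kJ
  ΔH_A = 4115 − 4265 = −150 kJ
Reaction B:
  Bonds broken (reactants):
    N–H: 12 × 403 = 4836
    O=O: 3 × 503 = 1509
    Σ(broken) = 6345 kJ
  Bonds formed (products):
    N≡N: 2 × 918 = 1836
    O–H: 12 × 475 = 5700
    Σ(formed) = 7536 kJ
  ΔH_B = 6345 − 7536 = −1191 kJ
ΔH_A − ΔH_B = +1041 kJ, so reaction B has the more negative ΔH; |ΔH_A − ΔH_B| = 1041 kJ.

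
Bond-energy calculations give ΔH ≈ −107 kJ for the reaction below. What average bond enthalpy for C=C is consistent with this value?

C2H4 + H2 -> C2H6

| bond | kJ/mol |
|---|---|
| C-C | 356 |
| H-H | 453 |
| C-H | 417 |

Let D be the C=C bond energy.
Σ(broken) = 4×417 + 1×D + 1×453 = 2121 + D
Σ(formed) = 1×356 + 6×417 = 2858
ΔH = Σ(broken) − Σ(formed) = (2121 + D) − (2858) = −737 + D
Setting this equal to −107 kJ gives D = 630 kJ/mol.

D(C=C) ≈ 630 kJ/mol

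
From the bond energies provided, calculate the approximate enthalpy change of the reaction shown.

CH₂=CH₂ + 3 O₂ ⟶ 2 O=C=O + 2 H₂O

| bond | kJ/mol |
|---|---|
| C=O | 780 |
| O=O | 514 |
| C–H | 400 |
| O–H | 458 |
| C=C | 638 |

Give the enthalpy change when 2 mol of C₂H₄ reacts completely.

Bonds broken (reactants):
  C–H: 4 × 400 = 1600
  C=C: 1 × 638 = 638
  O=O: 3 × 514 = 1542
  Σ(broken) = 3780 kJ
Bonds formed (products):
  C=O: 4 × 780 = 3120
  O–H: 4 × 458 = 1832
  Σ(formed) = 4952 kJ
ΔH = Σ(broken) − Σ(formed) = 3780 − 4952 = −1172 kJ
For 2× the reaction as written: 2 × (−1172) = −2344 kJ

ΔH = −2344 kJ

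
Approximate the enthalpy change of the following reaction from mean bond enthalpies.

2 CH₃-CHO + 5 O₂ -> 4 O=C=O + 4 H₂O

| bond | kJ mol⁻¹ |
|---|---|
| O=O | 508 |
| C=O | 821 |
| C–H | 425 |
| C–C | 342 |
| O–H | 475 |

Bonds broken (reactants):
  C–C: 2 × 342 = 684
  C–H: 8 × 425 = 3400
  C=O: 2 × 821 = 1642
  O=O: 5 × 508 = 2540
  Σ(broken) = 8266 kJ
Bonds formed (products):
  C=O: 8 × 821 = 6568
  O–H: 8 × 475 = 3800
  Σ(formed) = 10368 kJ
ΔH = Σ(broken) − Σ(formed) = 8266 − 10368 = −2102 kJ

ΔH ≈ −2102 kJ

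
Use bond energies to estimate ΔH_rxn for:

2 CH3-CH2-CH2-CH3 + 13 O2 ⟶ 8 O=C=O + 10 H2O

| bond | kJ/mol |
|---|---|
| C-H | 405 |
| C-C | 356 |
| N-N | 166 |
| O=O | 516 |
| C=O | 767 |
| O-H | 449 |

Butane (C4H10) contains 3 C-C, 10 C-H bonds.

Bonds broken (reactants):
  C-C: 6 × 356 = 2136
  C-H: 20 × 405 = 8100
  O=O: 13 × 516 = 6708
  Σ(broken) = 16944 kJ
Bonds formed (products):
  C=O: 16 × 767 = 12272
  O-H: 20 × 449 = 8980
  Σ(formed) = 21252 kJ
ΔH = Σ(broken) − Σ(formed) = 16944 − 21252 = −4308 kJ

ΔH ≈ −4308 kJ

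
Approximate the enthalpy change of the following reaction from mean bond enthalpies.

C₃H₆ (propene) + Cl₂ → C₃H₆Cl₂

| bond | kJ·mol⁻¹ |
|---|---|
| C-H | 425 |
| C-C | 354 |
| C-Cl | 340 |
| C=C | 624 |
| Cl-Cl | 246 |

Bonds broken (reactants):
  C-C: 1 × 354 = 354
  C-H: 6 × 425 = 2550
  C=C: 1 × 624 = 624
  Cl-Cl: 1 × 246 = 246
  Σ(broken) = 3774 kJ
Bonds formed (products):
  C-C: 2 × 354 = 708
  C-Cl: 2 × 340 = 680
  C-H: 6 × 425 = 2550
  Σ(formed) = 3938 kJ
ΔH = Σ(broken) − Σ(formed) = 3774 − 3938 = −164 kJ

ΔH ≈ −164 kJ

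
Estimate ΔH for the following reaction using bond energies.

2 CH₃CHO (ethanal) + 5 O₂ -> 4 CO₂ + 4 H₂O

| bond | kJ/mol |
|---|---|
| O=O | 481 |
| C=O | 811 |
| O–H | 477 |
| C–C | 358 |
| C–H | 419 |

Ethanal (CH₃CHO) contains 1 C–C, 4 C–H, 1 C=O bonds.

ΔH ≈ −2209 kJ

Bonds broken (reactants):
  C–C: 2 × 358 = 716
  C–H: 8 × 419 = 3352
  C=O: 2 × 811 = 1622
  O=O: 5 × 481 = 2405
  Σ(broken) = 8095 kJ
Bonds formed (products):
  C=O: 8 × 811 = 6488
  O–H: 8 × 477 = 3816
  Σ(formed) = 10304 kJ
ΔH = Σ(broken) − Σ(formed) = 8095 − 10304 = −2209 kJ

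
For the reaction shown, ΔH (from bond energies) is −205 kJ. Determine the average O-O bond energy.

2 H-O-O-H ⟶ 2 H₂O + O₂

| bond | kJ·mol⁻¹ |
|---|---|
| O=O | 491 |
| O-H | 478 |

D(O-O) ≈ 143 kJ/mol

Let D be the O-O bond energy.
Σ(broken) = 4×478 + 2×D = 1912 + 2D
Σ(formed) = 4×478 + 1×491 = 2403
ΔH = Σ(broken) − Σ(formed) = (1912 + 2D) − (2403) = −491 + 2D
Setting this equal to −205 kJ gives 2D = 286, so D = 143 kJ/mol.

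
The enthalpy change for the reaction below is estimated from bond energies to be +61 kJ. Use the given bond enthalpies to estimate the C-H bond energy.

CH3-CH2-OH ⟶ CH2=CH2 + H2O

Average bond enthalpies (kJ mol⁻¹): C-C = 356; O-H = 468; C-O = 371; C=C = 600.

Let D be the C-H bond energy.
Σ(broken) = 1×356 + 5×D + 1×371 + 1×468 = 1195 + 5D
Σ(formed) = 4×D + 1×600 + 2×468 = 1536 + 4D
ΔH = Σ(broken) − Σ(formed) = (1195 + 5D) − (1536 + 4D) = −341 + D
Setting this equal to +61 kJ gives D = 402 kJ/mol.

D(C-H) ≈ 402 kJ/mol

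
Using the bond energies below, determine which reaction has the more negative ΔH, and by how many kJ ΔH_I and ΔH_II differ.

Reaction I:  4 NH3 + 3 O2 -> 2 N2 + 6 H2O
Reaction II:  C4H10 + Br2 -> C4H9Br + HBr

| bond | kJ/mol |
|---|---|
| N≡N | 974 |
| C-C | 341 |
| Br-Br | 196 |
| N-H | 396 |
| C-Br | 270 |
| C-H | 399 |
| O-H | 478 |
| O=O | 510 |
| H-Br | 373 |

Reaction I, by 1354 kJ

Reaction I:
  Bonds broken (reactants):
    N-H: 12 × 396 = 4752
    O=O: 3 × 510 = 1530
    Σ(broken) = 6282 kJ
  Bonds formed (products):
    N≡N: 2 × 974 = 1948
    O-H: 12 × 478 = 5736
    Σ(formed) = 7684 kJ
  ΔH_I = 6282 − 7684 = −1402 kJ
Reaction II:
  Bonds broken (reactants):
    Br-Br: 1 × 196 = 196
    C-C: 3 × 341 = 1023
    C-H: 10 × 399 = 3990
    Σ(broken) = 5209 kJ
  Bonds formed (products):
    C-Br: 1 × 270 = 270
    C-C: 3 × 341 = 1023
    C-H: 9 × 399 = 3591
    H-Br: 1 × 373 = 373
    Σ(formed) = 5257 kJ
  ΔH_II = 5209 − 5257 = −48 kJ
ΔH_I − ΔH_II = −1354 kJ, so reaction I has the more negative ΔH; |ΔH_I − ΔH_II| = 1354 kJ.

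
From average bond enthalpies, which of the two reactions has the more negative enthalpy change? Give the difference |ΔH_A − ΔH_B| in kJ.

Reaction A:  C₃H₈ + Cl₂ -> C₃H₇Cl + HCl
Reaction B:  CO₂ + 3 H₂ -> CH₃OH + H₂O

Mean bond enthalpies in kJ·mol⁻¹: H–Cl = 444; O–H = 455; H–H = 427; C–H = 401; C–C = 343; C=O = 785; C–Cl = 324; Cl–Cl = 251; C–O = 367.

Reaction A:
  Bonds broken (reactants):
    C–C: 2 × 343 = 686
    C–H: 8 × 401 = 3208
    Cl–Cl: 1 × 251 = 251
    Σ(broken) = 4145 kJ
  Bonds formed (products):
    C–C: 2 × 343 = 686
    C–Cl: 1 × 324 = 324
    C–H: 7 × 401 = 2807
    H–Cl: 1 × 444 = 444
    Σ(formed) = 4261 kJ
  ΔH_A = 4145 − 4261 = −116 kJ
Reaction B:
  Bonds broken (reactants):
    C=O: 2 × 785 = 1570
    H–H: 3 × 427 = 1281
    Σ(broken) = 2851 kJ
  Bonds formed (products):
    C–H: 3 × 401 = 1203
    C–O: 1 × 367 = 367
    O–H: 3 × 455 = 1365
    Σ(formed) = 2935 kJ
  ΔH_B = 2851 − 2935 = −84 kJ
ΔH_A − ΔH_B = −32 kJ, so reaction A has the more negative ΔH; |ΔH_A − ΔH_B| = 32 kJ.

Reaction A, by 32 kJ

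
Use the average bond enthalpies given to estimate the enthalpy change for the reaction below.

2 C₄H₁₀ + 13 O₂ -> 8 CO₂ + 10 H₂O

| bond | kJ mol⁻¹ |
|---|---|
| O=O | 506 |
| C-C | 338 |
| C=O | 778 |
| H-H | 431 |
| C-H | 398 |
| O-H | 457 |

ΔH ≈ −5022 kJ

Bonds broken (reactants):
  C-C: 6 × 338 = 2028
  C-H: 20 × 398 = 7960
  O=O: 13 × 506 = 6578
  Σ(broken) = 16566 kJ
Bonds formed (products):
  C=O: 16 × 778 = 12448
  O-H: 20 × 457 = 9140
  Σ(formed) = 21588 kJ
ΔH = Σ(broken) − Σ(formed) = 16566 − 21588 = −5022 kJ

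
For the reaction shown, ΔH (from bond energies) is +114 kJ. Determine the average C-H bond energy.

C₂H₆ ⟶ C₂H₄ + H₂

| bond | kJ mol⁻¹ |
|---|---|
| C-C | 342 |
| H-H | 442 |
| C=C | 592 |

Let D be the C-H bond energy.
Σ(broken) = 1×342 + 6×D = 342 + 6D
Σ(formed) = 4×D + 1×592 + 1×442 = 1034 + 4D
ΔH = Σ(broken) − Σ(formed) = (342 + 6D) − (1034 + 4D) = −692 + 2D
Setting this equal to +114 kJ gives 2D = 806, so D = 403 kJ/mol.

D(C-H) ≈ 403 kJ/mol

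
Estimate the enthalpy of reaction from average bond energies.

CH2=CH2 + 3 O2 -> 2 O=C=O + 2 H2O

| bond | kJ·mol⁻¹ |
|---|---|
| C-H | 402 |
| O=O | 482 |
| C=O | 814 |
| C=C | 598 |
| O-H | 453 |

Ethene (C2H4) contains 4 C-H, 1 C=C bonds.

Bonds broken (reactants):
  C-H: 4 × 402 = 1608
  C=C: 1 × 598 = 598
  O=O: 3 × 482 = 1446
  Σ(broken) = 3652 kJ
Bonds formed (products):
  C=O: 4 × 814 = 3256
  O-H: 4 × 453 = 1812
  Σ(formed) = 5068 kJ
ΔH = Σ(broken) − Σ(formed) = 3652 − 5068 = −1416 kJ

ΔH ≈ −1416 kJ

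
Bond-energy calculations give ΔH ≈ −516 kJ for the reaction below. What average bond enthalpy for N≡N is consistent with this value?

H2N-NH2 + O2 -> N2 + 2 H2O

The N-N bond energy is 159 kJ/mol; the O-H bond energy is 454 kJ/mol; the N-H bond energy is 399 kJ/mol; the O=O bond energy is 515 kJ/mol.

D(N≡N) ≈ 970 kJ/mol

Let D be the N≡N bond energy.
Σ(broken) = 4×399 + 1×159 + 1×515 = 2270
Σ(formed) = 1×D + 4×454 = 1816 + D
ΔH = Σ(broken) − Σ(formed) = (2270) − (1816 + D) = +454 − D
Setting this equal to −516 kJ gives D = 970 kJ/mol.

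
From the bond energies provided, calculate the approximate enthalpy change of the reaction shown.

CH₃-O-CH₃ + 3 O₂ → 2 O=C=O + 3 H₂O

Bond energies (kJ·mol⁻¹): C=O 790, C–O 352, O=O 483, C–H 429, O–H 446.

ΔH ≈ −1109 kJ

Bonds broken (reactants):
  C–H: 6 × 429 = 2574
  C–O: 2 × 352 = 704
  O=O: 3 × 483 = 1449
  Σ(broken) = 4727 kJ
Bonds formed (products):
  C=O: 4 × 790 = 3160
  O–H: 6 × 446 = 2676
  Σ(formed) = 5836 kJ
ΔH = Σ(broken) − Σ(formed) = 4727 − 5836 = −1109 kJ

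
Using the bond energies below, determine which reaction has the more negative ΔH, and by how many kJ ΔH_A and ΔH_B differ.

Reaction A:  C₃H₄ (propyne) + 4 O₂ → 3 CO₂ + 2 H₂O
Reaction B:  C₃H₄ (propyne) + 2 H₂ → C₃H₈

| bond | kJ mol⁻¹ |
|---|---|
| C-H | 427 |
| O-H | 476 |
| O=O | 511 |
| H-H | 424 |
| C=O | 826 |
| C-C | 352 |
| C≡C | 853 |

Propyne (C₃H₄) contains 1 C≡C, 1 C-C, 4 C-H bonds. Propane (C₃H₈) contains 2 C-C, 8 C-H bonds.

Reaction A:
  Bonds broken (reactants):
    C≡C: 1 × 853 = 853
    C-C: 1 × 352 = 352
    C-H: 4 × 427 = 1708
    O=O: 4 × 511 = 2044
    Σ(broken) = 4957 kJ
  Bonds formed (products):
    C=O: 6 × 826 = 4956
    O-H: 4 × 476 = 1904
    Σ(formed) = 6860 kJ
  ΔH_A = 4957 − 6860 = −1903 kJ
Reaction B:
  Bonds broken (reactants):
    C≡C: 1 × 853 = 853
    C-C: 1 × 352 = 352
    C-H: 4 × 427 = 1708
    H-H: 2 × 424 = 848
    Σ(broken) = 3761 kJ
  Bonds formed (products):
    C-C: 2 × 352 = 704
    C-H: 8 × 427 = 3416
    Σ(formed) = 4120 kJ
  ΔH_B = 3761 − 4120 = −359 kJ
ΔH_A − ΔH_B = −1544 kJ, so reaction A has the more negative ΔH; |ΔH_A − ΔH_B| = 1544 kJ.

Reaction A, by 1544 kJ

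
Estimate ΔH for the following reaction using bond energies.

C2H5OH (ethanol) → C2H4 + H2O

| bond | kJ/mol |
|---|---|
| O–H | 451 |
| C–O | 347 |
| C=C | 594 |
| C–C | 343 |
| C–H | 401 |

ΔH ≈ +46 kJ

Bonds broken (reactants):
  C–C: 1 × 343 = 343
  C–H: 5 × 401 = 2005
  C–O: 1 × 347 = 347
  O–H: 1 × 451 = 451
  Σ(broken) = 3146 kJ
Bonds formed (products):
  C–H: 4 × 401 = 1604
  C=C: 1 × 594 = 594
  O–H: 2 × 451 = 902
  Σ(formed) = 3100 kJ
ΔH = Σ(broken) − Σ(formed) = 3146 − 3100 = +46 kJ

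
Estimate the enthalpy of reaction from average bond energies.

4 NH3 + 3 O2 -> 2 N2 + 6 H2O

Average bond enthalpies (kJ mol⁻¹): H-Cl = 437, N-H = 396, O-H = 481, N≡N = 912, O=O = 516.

Bonds broken (reactants):
  N-H: 12 × 396 = 4752
  O=O: 3 × 516 = 1548
  Σ(broken) = 6300 kJ
Bonds formed (products):
  N≡N: 2 × 912 = 1824
  O-H: 12 × 481 = 5772
  Σ(formed) = 7596 kJ
ΔH = Σ(broken) − Σ(formed) = 6300 − 7596 = −1296 kJ

ΔH ≈ −1296 kJ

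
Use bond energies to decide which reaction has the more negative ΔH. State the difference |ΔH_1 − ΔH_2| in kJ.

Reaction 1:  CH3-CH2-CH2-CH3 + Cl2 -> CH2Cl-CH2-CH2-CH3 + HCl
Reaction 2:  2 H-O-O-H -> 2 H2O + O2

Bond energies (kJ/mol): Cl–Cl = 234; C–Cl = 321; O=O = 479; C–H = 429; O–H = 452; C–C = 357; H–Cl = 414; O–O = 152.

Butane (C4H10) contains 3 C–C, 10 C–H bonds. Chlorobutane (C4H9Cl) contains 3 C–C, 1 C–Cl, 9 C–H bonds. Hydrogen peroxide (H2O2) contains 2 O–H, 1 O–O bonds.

Reaction 1:
  Bonds broken (reactants):
    C–C: 3 × 357 = 1071
    C–H: 10 × 429 = 4290
    Cl–Cl: 1 × 234 = 234
    Σ(broken) = 5595 kJ
  Bonds formed (products):
    C–C: 3 × 357 = 1071
    C–Cl: 1 × 321 = 321
    C–H: 9 × 429 = 3861
    H–Cl: 1 × 414 = 414
    Σ(formed) = 5667 kJ
  ΔH_1 = 5595 − 5667 = −72 kJ
Reaction 2:
  Bonds broken (reactants):
    O–H: 4 × 452 = 1808
    O–O: 2 × 152 = 304
    Σ(broken) = 2112 kJ
  Bonds formed (products):
    O–H: 4 × 452 = 1808
    O=O: 1 × 479 = 479
    Σ(formed) = 2287 kJ
  ΔH_2 = 2112 − 2287 = −175 kJ
ΔH_1 − ΔH_2 = +103 kJ, so reaction 2 has the more negative ΔH; |ΔH_1 − ΔH_2| = 103 kJ.

Reaction 2, by 103 kJ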